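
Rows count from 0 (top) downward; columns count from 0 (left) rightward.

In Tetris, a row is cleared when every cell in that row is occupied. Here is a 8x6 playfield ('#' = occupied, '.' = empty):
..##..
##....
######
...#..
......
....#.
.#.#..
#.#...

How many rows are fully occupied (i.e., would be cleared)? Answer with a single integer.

Check each row:
  row 0: 4 empty cells -> not full
  row 1: 4 empty cells -> not full
  row 2: 0 empty cells -> FULL (clear)
  row 3: 5 empty cells -> not full
  row 4: 6 empty cells -> not full
  row 5: 5 empty cells -> not full
  row 6: 4 empty cells -> not full
  row 7: 4 empty cells -> not full
Total rows cleared: 1

Answer: 1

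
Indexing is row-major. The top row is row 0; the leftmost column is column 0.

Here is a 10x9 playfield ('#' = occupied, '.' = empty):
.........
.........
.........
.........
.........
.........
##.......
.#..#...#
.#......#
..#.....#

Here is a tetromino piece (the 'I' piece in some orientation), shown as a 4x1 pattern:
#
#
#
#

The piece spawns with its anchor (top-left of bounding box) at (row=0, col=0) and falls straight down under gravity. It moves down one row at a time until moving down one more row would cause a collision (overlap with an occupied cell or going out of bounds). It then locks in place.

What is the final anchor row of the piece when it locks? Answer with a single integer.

Answer: 2

Derivation:
Spawn at (row=0, col=0). Try each row:
  row 0: fits
  row 1: fits
  row 2: fits
  row 3: blocked -> lock at row 2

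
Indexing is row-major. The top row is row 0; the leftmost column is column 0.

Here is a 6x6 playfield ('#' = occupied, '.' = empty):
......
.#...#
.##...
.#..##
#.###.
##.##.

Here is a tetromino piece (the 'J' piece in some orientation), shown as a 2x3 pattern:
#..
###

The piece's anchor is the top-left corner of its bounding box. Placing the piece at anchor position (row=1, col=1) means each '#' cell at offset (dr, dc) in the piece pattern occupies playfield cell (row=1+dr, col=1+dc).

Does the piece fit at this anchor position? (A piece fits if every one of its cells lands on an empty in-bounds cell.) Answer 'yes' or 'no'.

Answer: no

Derivation:
Check each piece cell at anchor (1, 1):
  offset (0,0) -> (1,1): occupied ('#') -> FAIL
  offset (1,0) -> (2,1): occupied ('#') -> FAIL
  offset (1,1) -> (2,2): occupied ('#') -> FAIL
  offset (1,2) -> (2,3): empty -> OK
All cells valid: no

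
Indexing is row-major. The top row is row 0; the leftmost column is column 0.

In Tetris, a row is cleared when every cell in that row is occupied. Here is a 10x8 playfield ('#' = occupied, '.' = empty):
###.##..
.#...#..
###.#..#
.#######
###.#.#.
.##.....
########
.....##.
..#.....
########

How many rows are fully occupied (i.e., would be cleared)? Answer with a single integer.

Answer: 2

Derivation:
Check each row:
  row 0: 3 empty cells -> not full
  row 1: 6 empty cells -> not full
  row 2: 3 empty cells -> not full
  row 3: 1 empty cell -> not full
  row 4: 3 empty cells -> not full
  row 5: 6 empty cells -> not full
  row 6: 0 empty cells -> FULL (clear)
  row 7: 6 empty cells -> not full
  row 8: 7 empty cells -> not full
  row 9: 0 empty cells -> FULL (clear)
Total rows cleared: 2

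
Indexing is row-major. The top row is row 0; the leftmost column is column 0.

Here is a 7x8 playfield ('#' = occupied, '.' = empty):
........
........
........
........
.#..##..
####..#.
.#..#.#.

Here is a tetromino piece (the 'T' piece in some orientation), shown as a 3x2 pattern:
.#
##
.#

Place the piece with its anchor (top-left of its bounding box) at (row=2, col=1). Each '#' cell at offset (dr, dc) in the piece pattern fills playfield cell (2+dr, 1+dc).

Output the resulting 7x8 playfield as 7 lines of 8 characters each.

Fill (2+0,1+1) = (2,2)
Fill (2+1,1+0) = (3,1)
Fill (2+1,1+1) = (3,2)
Fill (2+2,1+1) = (4,2)

Answer: ........
........
..#.....
.##.....
.##.##..
####..#.
.#..#.#.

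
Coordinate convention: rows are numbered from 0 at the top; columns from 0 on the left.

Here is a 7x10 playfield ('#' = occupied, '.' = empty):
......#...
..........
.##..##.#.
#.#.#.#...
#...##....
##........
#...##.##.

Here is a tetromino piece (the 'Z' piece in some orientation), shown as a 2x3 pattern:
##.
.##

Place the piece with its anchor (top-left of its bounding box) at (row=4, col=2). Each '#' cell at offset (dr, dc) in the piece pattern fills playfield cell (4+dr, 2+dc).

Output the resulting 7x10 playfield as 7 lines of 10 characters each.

Answer: ......#...
..........
.##..##.#.
#.#.#.#...
#.####....
##.##.....
#...##.##.

Derivation:
Fill (4+0,2+0) = (4,2)
Fill (4+0,2+1) = (4,3)
Fill (4+1,2+1) = (5,3)
Fill (4+1,2+2) = (5,4)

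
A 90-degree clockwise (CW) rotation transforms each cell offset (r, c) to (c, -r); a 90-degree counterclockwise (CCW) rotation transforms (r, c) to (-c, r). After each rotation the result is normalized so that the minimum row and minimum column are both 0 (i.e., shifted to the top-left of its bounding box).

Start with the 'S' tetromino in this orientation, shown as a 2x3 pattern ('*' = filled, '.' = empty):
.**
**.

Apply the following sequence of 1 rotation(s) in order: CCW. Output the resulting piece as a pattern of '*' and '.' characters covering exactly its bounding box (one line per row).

Start:
.**
**.
After rotation 1 (CCW):
*.
**
.*

Answer: *.
**
.*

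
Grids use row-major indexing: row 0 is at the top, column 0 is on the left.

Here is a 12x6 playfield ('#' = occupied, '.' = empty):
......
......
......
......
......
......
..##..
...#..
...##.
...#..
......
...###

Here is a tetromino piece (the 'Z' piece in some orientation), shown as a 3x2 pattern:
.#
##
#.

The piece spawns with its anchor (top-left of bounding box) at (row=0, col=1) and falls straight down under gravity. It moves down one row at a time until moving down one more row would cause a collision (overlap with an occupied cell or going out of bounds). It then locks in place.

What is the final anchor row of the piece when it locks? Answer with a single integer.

Spawn at (row=0, col=1). Try each row:
  row 0: fits
  row 1: fits
  row 2: fits
  row 3: fits
  row 4: fits
  row 5: blocked -> lock at row 4

Answer: 4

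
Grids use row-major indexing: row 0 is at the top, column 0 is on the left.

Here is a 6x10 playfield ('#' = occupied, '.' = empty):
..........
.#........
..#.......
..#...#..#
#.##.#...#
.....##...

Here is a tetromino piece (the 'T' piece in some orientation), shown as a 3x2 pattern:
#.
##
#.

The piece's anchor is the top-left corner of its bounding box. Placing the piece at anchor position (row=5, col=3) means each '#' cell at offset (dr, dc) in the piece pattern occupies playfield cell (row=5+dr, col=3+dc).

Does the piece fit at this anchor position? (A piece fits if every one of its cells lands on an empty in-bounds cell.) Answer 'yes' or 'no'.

Answer: no

Derivation:
Check each piece cell at anchor (5, 3):
  offset (0,0) -> (5,3): empty -> OK
  offset (1,0) -> (6,3): out of bounds -> FAIL
  offset (1,1) -> (6,4): out of bounds -> FAIL
  offset (2,0) -> (7,3): out of bounds -> FAIL
All cells valid: no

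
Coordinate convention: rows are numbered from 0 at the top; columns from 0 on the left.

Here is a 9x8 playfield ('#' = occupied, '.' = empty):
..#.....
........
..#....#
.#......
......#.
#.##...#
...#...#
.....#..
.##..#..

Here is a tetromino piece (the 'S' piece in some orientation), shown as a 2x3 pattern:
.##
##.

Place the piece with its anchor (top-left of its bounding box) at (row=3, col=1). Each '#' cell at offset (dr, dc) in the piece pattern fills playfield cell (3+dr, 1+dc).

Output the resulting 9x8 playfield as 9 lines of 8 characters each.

Fill (3+0,1+1) = (3,2)
Fill (3+0,1+2) = (3,3)
Fill (3+1,1+0) = (4,1)
Fill (3+1,1+1) = (4,2)

Answer: ..#.....
........
..#....#
.###....
.##...#.
#.##...#
...#...#
.....#..
.##..#..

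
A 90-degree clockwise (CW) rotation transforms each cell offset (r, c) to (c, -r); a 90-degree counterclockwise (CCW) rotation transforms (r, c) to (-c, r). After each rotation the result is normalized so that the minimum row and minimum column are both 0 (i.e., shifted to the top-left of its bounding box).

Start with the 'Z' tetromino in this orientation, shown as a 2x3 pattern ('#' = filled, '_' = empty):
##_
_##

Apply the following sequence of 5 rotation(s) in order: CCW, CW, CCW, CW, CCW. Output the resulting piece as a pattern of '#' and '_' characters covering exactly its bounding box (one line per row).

Answer: _#
##
#_

Derivation:
Start:
##_
_##
After rotation 1 (CCW):
_#
##
#_
After rotation 2 (CW):
##_
_##
After rotation 3 (CCW):
_#
##
#_
After rotation 4 (CW):
##_
_##
After rotation 5 (CCW):
_#
##
#_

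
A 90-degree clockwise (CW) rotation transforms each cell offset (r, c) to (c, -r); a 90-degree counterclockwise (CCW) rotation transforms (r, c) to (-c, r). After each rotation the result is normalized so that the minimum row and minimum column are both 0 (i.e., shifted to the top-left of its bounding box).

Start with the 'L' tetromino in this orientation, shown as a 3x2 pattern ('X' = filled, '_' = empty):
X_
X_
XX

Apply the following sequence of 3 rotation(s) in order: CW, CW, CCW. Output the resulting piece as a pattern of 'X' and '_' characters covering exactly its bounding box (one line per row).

Answer: XXX
X__

Derivation:
Start:
X_
X_
XX
After rotation 1 (CW):
XXX
X__
After rotation 2 (CW):
XX
_X
_X
After rotation 3 (CCW):
XXX
X__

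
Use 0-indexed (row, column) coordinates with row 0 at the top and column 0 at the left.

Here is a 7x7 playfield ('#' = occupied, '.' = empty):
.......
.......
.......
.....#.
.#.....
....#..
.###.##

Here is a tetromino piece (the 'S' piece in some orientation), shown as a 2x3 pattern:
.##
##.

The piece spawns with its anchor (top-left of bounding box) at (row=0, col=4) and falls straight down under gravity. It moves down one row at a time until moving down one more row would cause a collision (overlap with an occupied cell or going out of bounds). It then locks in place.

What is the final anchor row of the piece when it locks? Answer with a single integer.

Spawn at (row=0, col=4). Try each row:
  row 0: fits
  row 1: fits
  row 2: blocked -> lock at row 1

Answer: 1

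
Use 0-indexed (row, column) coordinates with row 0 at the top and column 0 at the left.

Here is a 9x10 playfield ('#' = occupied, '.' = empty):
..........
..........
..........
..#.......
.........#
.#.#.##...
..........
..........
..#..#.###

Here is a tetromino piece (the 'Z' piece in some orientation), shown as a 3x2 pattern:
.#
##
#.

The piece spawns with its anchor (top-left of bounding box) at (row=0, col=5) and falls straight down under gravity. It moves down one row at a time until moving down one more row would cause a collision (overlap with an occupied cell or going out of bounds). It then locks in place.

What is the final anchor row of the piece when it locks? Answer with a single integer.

Answer: 2

Derivation:
Spawn at (row=0, col=5). Try each row:
  row 0: fits
  row 1: fits
  row 2: fits
  row 3: blocked -> lock at row 2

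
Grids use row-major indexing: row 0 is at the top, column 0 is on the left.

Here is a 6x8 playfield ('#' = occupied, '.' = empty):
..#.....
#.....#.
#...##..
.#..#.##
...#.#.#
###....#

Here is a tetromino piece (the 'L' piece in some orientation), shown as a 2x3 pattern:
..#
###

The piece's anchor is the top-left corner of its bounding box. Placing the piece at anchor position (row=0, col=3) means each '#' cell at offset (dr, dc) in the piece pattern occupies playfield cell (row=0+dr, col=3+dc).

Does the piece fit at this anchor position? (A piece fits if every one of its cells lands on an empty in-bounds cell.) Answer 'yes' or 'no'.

Answer: yes

Derivation:
Check each piece cell at anchor (0, 3):
  offset (0,2) -> (0,5): empty -> OK
  offset (1,0) -> (1,3): empty -> OK
  offset (1,1) -> (1,4): empty -> OK
  offset (1,2) -> (1,5): empty -> OK
All cells valid: yes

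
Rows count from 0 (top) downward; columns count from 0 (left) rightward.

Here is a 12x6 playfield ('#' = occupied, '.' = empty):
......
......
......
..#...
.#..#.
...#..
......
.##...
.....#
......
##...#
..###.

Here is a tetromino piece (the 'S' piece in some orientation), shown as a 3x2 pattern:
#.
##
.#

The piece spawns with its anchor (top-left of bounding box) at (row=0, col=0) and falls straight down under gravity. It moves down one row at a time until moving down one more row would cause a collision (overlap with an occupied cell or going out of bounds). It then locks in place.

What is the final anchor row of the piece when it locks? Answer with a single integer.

Answer: 1

Derivation:
Spawn at (row=0, col=0). Try each row:
  row 0: fits
  row 1: fits
  row 2: blocked -> lock at row 1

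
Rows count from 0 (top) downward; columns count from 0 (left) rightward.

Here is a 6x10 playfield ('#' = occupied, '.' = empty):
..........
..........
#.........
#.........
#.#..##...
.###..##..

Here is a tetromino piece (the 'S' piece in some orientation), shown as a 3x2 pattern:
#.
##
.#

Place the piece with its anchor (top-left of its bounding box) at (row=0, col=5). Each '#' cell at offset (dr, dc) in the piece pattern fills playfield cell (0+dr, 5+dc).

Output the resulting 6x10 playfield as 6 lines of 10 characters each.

Fill (0+0,5+0) = (0,5)
Fill (0+1,5+0) = (1,5)
Fill (0+1,5+1) = (1,6)
Fill (0+2,5+1) = (2,6)

Answer: .....#....
.....##...
#.....#...
#.........
#.#..##...
.###..##..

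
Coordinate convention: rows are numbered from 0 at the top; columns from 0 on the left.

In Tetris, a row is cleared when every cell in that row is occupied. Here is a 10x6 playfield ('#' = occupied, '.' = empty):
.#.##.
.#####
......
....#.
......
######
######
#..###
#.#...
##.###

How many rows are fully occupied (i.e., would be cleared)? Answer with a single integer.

Answer: 2

Derivation:
Check each row:
  row 0: 3 empty cells -> not full
  row 1: 1 empty cell -> not full
  row 2: 6 empty cells -> not full
  row 3: 5 empty cells -> not full
  row 4: 6 empty cells -> not full
  row 5: 0 empty cells -> FULL (clear)
  row 6: 0 empty cells -> FULL (clear)
  row 7: 2 empty cells -> not full
  row 8: 4 empty cells -> not full
  row 9: 1 empty cell -> not full
Total rows cleared: 2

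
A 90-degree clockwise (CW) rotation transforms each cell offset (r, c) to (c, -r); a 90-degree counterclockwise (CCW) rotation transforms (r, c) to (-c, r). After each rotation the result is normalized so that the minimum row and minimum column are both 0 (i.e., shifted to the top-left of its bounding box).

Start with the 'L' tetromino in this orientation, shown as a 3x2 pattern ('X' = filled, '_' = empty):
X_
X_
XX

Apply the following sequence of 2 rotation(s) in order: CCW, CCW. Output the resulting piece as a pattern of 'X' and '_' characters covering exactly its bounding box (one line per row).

Answer: XX
_X
_X

Derivation:
Start:
X_
X_
XX
After rotation 1 (CCW):
__X
XXX
After rotation 2 (CCW):
XX
_X
_X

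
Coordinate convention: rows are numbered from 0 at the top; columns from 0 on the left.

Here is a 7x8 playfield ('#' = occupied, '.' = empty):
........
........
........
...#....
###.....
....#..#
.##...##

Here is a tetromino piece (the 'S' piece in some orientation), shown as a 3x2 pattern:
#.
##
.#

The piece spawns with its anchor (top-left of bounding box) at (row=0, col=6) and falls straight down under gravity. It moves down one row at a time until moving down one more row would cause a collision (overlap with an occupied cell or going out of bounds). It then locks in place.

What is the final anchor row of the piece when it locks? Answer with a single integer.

Answer: 2

Derivation:
Spawn at (row=0, col=6). Try each row:
  row 0: fits
  row 1: fits
  row 2: fits
  row 3: blocked -> lock at row 2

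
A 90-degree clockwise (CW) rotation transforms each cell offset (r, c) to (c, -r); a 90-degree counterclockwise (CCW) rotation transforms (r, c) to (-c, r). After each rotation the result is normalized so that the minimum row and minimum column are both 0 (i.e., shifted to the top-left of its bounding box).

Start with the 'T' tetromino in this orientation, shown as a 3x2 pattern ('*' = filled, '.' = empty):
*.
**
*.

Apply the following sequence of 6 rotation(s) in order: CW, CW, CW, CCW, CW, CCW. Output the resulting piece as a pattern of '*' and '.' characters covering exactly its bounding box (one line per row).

Start:
*.
**
*.
After rotation 1 (CW):
***
.*.
After rotation 2 (CW):
.*
**
.*
After rotation 3 (CW):
.*.
***
After rotation 4 (CCW):
.*
**
.*
After rotation 5 (CW):
.*.
***
After rotation 6 (CCW):
.*
**
.*

Answer: .*
**
.*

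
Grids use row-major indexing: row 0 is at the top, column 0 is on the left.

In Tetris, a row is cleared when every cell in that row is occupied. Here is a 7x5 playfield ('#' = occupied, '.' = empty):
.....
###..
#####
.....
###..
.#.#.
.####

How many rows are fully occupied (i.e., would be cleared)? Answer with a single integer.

Answer: 1

Derivation:
Check each row:
  row 0: 5 empty cells -> not full
  row 1: 2 empty cells -> not full
  row 2: 0 empty cells -> FULL (clear)
  row 3: 5 empty cells -> not full
  row 4: 2 empty cells -> not full
  row 5: 3 empty cells -> not full
  row 6: 1 empty cell -> not full
Total rows cleared: 1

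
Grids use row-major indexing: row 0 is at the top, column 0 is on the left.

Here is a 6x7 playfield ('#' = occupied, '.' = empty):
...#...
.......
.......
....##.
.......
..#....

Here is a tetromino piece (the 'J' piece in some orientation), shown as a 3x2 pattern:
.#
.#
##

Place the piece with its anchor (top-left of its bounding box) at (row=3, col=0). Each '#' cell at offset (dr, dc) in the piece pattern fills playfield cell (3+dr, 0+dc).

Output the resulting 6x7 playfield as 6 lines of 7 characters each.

Answer: ...#...
.......
.......
.#..##.
.#.....
###....

Derivation:
Fill (3+0,0+1) = (3,1)
Fill (3+1,0+1) = (4,1)
Fill (3+2,0+0) = (5,0)
Fill (3+2,0+1) = (5,1)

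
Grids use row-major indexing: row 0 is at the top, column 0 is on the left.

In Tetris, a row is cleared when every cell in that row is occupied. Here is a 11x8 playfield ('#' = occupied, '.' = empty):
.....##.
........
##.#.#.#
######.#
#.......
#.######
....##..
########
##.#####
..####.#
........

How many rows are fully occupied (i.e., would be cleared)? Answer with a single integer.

Check each row:
  row 0: 6 empty cells -> not full
  row 1: 8 empty cells -> not full
  row 2: 3 empty cells -> not full
  row 3: 1 empty cell -> not full
  row 4: 7 empty cells -> not full
  row 5: 1 empty cell -> not full
  row 6: 6 empty cells -> not full
  row 7: 0 empty cells -> FULL (clear)
  row 8: 1 empty cell -> not full
  row 9: 3 empty cells -> not full
  row 10: 8 empty cells -> not full
Total rows cleared: 1

Answer: 1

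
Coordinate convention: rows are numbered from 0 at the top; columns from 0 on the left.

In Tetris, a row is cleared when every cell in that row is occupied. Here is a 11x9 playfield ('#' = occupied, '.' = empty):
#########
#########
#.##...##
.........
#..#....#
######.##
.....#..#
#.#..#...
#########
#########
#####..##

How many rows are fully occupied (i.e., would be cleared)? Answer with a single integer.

Answer: 4

Derivation:
Check each row:
  row 0: 0 empty cells -> FULL (clear)
  row 1: 0 empty cells -> FULL (clear)
  row 2: 4 empty cells -> not full
  row 3: 9 empty cells -> not full
  row 4: 6 empty cells -> not full
  row 5: 1 empty cell -> not full
  row 6: 7 empty cells -> not full
  row 7: 6 empty cells -> not full
  row 8: 0 empty cells -> FULL (clear)
  row 9: 0 empty cells -> FULL (clear)
  row 10: 2 empty cells -> not full
Total rows cleared: 4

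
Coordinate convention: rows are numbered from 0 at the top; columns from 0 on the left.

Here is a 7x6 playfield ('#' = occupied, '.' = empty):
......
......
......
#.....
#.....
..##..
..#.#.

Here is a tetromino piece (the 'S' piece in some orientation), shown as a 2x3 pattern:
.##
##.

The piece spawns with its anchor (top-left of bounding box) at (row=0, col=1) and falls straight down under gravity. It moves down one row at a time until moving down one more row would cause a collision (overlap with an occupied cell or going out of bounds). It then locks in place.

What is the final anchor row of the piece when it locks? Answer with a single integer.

Answer: 3

Derivation:
Spawn at (row=0, col=1). Try each row:
  row 0: fits
  row 1: fits
  row 2: fits
  row 3: fits
  row 4: blocked -> lock at row 3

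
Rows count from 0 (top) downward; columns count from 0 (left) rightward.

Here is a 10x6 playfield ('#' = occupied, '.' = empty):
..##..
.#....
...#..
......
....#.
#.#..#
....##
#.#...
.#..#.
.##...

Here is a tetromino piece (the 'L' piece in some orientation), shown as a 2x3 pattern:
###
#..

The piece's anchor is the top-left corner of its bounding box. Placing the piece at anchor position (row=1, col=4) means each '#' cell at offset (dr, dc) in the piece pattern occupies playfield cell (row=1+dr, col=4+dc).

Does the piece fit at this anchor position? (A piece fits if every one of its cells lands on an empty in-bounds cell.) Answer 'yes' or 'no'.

Check each piece cell at anchor (1, 4):
  offset (0,0) -> (1,4): empty -> OK
  offset (0,1) -> (1,5): empty -> OK
  offset (0,2) -> (1,6): out of bounds -> FAIL
  offset (1,0) -> (2,4): empty -> OK
All cells valid: no

Answer: no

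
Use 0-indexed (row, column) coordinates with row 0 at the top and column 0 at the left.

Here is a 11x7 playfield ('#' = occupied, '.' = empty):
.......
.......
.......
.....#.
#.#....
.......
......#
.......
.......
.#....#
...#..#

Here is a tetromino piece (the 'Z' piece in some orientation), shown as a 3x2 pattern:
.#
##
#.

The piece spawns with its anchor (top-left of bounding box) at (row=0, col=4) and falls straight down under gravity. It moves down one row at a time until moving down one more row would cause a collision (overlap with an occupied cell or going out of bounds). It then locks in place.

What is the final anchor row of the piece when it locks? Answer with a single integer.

Spawn at (row=0, col=4). Try each row:
  row 0: fits
  row 1: fits
  row 2: blocked -> lock at row 1

Answer: 1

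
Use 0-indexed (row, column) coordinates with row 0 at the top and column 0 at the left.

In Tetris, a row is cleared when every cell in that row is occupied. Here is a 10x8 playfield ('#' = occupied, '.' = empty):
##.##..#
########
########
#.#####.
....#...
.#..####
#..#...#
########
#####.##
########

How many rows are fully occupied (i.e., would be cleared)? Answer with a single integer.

Answer: 4

Derivation:
Check each row:
  row 0: 3 empty cells -> not full
  row 1: 0 empty cells -> FULL (clear)
  row 2: 0 empty cells -> FULL (clear)
  row 3: 2 empty cells -> not full
  row 4: 7 empty cells -> not full
  row 5: 3 empty cells -> not full
  row 6: 5 empty cells -> not full
  row 7: 0 empty cells -> FULL (clear)
  row 8: 1 empty cell -> not full
  row 9: 0 empty cells -> FULL (clear)
Total rows cleared: 4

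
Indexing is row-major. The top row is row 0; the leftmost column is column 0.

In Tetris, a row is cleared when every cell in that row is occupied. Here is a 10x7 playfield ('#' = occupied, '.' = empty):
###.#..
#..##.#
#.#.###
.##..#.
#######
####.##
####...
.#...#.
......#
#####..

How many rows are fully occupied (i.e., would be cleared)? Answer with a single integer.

Check each row:
  row 0: 3 empty cells -> not full
  row 1: 3 empty cells -> not full
  row 2: 2 empty cells -> not full
  row 3: 4 empty cells -> not full
  row 4: 0 empty cells -> FULL (clear)
  row 5: 1 empty cell -> not full
  row 6: 3 empty cells -> not full
  row 7: 5 empty cells -> not full
  row 8: 6 empty cells -> not full
  row 9: 2 empty cells -> not full
Total rows cleared: 1

Answer: 1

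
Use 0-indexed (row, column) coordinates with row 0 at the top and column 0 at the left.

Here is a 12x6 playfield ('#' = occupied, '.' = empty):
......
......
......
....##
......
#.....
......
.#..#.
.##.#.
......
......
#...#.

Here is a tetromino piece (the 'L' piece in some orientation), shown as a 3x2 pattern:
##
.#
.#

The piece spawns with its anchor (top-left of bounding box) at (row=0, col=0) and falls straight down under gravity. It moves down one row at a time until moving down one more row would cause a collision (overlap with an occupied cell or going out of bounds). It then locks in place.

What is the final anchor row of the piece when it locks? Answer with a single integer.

Spawn at (row=0, col=0). Try each row:
  row 0: fits
  row 1: fits
  row 2: fits
  row 3: fits
  row 4: fits
  row 5: blocked -> lock at row 4

Answer: 4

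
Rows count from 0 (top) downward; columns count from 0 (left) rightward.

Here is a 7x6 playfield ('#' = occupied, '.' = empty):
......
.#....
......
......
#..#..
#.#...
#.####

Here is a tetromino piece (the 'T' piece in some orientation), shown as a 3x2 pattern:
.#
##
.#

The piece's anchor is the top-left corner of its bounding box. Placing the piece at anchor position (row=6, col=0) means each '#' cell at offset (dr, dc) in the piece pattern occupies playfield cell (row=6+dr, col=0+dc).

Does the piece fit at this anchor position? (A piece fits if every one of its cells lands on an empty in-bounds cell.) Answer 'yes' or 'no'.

Check each piece cell at anchor (6, 0):
  offset (0,1) -> (6,1): empty -> OK
  offset (1,0) -> (7,0): out of bounds -> FAIL
  offset (1,1) -> (7,1): out of bounds -> FAIL
  offset (2,1) -> (8,1): out of bounds -> FAIL
All cells valid: no

Answer: no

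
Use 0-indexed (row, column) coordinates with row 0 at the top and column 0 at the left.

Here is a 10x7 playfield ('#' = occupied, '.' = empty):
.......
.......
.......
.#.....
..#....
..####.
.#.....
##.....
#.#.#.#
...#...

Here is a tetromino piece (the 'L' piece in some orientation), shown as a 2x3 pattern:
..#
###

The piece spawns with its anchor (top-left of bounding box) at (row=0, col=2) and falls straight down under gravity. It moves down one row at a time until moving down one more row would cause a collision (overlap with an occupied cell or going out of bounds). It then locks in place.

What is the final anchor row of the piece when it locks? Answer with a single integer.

Spawn at (row=0, col=2). Try each row:
  row 0: fits
  row 1: fits
  row 2: fits
  row 3: blocked -> lock at row 2

Answer: 2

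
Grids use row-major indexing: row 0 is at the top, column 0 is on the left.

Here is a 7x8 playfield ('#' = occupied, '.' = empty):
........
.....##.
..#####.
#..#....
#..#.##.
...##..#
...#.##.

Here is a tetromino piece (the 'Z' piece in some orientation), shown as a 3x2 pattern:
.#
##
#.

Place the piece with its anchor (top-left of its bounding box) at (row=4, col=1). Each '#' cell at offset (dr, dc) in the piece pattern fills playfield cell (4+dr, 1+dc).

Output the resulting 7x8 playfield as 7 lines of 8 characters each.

Fill (4+0,1+1) = (4,2)
Fill (4+1,1+0) = (5,1)
Fill (4+1,1+1) = (5,2)
Fill (4+2,1+0) = (6,1)

Answer: ........
.....##.
..#####.
#..#....
#.##.##.
.####..#
.#.#.##.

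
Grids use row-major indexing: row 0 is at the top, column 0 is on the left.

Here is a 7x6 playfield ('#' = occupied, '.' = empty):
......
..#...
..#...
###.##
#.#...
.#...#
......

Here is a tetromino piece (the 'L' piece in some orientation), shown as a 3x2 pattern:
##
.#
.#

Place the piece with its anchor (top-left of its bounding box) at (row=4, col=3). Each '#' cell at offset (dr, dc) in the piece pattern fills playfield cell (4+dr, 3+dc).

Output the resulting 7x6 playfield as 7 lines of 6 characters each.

Fill (4+0,3+0) = (4,3)
Fill (4+0,3+1) = (4,4)
Fill (4+1,3+1) = (5,4)
Fill (4+2,3+1) = (6,4)

Answer: ......
..#...
..#...
###.##
#.###.
.#..##
....#.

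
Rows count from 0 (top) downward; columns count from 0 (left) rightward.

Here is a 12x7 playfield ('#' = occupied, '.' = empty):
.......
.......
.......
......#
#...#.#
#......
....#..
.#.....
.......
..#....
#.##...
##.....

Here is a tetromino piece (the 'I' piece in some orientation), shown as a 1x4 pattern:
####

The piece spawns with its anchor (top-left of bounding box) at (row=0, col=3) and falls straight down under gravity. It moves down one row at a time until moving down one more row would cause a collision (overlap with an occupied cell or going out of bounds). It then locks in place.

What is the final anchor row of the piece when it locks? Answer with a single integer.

Spawn at (row=0, col=3). Try each row:
  row 0: fits
  row 1: fits
  row 2: fits
  row 3: blocked -> lock at row 2

Answer: 2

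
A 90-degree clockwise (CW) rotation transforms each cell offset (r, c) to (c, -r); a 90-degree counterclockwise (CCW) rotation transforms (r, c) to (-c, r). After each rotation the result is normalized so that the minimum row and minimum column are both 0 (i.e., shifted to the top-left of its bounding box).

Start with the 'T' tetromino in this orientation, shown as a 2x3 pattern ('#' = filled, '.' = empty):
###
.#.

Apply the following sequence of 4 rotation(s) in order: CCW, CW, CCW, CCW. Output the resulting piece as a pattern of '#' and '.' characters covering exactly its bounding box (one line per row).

Answer: .#.
###

Derivation:
Start:
###
.#.
After rotation 1 (CCW):
#.
##
#.
After rotation 2 (CW):
###
.#.
After rotation 3 (CCW):
#.
##
#.
After rotation 4 (CCW):
.#.
###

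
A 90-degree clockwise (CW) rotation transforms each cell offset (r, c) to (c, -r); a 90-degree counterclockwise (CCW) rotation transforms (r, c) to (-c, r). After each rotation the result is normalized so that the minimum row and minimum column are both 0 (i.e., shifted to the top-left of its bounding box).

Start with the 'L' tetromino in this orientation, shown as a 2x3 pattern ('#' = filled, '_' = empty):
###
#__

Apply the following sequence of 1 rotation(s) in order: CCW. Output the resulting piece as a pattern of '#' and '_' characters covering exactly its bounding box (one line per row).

Start:
###
#__
After rotation 1 (CCW):
#_
#_
##

Answer: #_
#_
##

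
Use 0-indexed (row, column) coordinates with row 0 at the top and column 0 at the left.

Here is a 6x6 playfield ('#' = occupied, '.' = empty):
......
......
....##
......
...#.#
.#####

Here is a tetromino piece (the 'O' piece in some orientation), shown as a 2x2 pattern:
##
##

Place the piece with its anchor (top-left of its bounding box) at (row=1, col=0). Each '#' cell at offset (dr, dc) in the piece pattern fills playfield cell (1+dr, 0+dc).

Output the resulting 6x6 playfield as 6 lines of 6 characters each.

Answer: ......
##....
##..##
......
...#.#
.#####

Derivation:
Fill (1+0,0+0) = (1,0)
Fill (1+0,0+1) = (1,1)
Fill (1+1,0+0) = (2,0)
Fill (1+1,0+1) = (2,1)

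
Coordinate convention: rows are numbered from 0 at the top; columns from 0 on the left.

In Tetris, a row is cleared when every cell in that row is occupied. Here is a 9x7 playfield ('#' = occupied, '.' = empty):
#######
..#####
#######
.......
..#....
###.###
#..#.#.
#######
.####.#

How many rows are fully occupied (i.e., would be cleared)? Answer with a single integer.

Answer: 3

Derivation:
Check each row:
  row 0: 0 empty cells -> FULL (clear)
  row 1: 2 empty cells -> not full
  row 2: 0 empty cells -> FULL (clear)
  row 3: 7 empty cells -> not full
  row 4: 6 empty cells -> not full
  row 5: 1 empty cell -> not full
  row 6: 4 empty cells -> not full
  row 7: 0 empty cells -> FULL (clear)
  row 8: 2 empty cells -> not full
Total rows cleared: 3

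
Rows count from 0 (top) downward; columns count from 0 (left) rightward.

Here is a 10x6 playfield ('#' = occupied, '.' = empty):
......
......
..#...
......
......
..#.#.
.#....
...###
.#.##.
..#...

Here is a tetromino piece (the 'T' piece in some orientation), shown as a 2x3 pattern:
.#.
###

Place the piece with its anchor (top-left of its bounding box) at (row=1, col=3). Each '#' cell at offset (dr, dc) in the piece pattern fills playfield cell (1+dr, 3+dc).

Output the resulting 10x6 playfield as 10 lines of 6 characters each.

Fill (1+0,3+1) = (1,4)
Fill (1+1,3+0) = (2,3)
Fill (1+1,3+1) = (2,4)
Fill (1+1,3+2) = (2,5)

Answer: ......
....#.
..####
......
......
..#.#.
.#....
...###
.#.##.
..#...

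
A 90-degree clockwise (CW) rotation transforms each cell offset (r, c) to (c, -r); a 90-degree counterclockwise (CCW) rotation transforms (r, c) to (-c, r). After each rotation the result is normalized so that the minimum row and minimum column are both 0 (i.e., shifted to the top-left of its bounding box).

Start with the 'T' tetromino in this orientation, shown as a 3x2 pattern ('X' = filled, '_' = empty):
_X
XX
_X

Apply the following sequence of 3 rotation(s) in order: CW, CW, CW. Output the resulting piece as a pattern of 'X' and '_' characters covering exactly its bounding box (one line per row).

Start:
_X
XX
_X
After rotation 1 (CW):
_X_
XXX
After rotation 2 (CW):
X_
XX
X_
After rotation 3 (CW):
XXX
_X_

Answer: XXX
_X_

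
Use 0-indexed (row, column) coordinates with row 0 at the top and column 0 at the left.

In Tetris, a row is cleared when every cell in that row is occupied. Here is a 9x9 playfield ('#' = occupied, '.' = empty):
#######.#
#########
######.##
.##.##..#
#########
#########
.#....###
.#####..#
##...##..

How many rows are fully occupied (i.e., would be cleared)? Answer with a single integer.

Check each row:
  row 0: 1 empty cell -> not full
  row 1: 0 empty cells -> FULL (clear)
  row 2: 1 empty cell -> not full
  row 3: 4 empty cells -> not full
  row 4: 0 empty cells -> FULL (clear)
  row 5: 0 empty cells -> FULL (clear)
  row 6: 5 empty cells -> not full
  row 7: 3 empty cells -> not full
  row 8: 5 empty cells -> not full
Total rows cleared: 3

Answer: 3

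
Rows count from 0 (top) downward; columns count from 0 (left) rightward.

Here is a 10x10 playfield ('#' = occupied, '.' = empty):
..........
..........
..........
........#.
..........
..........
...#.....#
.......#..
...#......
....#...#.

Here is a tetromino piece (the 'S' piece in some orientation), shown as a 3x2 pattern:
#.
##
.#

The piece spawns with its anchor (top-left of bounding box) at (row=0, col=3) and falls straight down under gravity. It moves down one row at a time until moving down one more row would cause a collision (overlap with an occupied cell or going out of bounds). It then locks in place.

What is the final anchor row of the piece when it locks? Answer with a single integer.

Spawn at (row=0, col=3). Try each row:
  row 0: fits
  row 1: fits
  row 2: fits
  row 3: fits
  row 4: fits
  row 5: blocked -> lock at row 4

Answer: 4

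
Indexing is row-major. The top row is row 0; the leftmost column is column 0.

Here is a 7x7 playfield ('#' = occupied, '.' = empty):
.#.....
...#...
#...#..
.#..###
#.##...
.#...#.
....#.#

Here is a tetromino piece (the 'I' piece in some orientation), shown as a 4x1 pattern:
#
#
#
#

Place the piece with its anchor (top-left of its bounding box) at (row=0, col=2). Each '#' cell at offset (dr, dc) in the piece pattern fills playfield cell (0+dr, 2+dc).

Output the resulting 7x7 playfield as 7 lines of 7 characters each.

Answer: .##....
..##...
#.#.#..
.##.###
#.##...
.#...#.
....#.#

Derivation:
Fill (0+0,2+0) = (0,2)
Fill (0+1,2+0) = (1,2)
Fill (0+2,2+0) = (2,2)
Fill (0+3,2+0) = (3,2)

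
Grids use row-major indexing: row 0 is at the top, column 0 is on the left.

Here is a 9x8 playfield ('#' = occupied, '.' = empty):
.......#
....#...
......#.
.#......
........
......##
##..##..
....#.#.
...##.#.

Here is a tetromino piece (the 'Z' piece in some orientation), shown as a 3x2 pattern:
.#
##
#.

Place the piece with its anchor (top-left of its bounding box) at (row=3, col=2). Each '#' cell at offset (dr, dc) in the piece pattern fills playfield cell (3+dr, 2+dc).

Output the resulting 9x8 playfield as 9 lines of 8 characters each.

Fill (3+0,2+1) = (3,3)
Fill (3+1,2+0) = (4,2)
Fill (3+1,2+1) = (4,3)
Fill (3+2,2+0) = (5,2)

Answer: .......#
....#...
......#.
.#.#....
..##....
..#...##
##..##..
....#.#.
...##.#.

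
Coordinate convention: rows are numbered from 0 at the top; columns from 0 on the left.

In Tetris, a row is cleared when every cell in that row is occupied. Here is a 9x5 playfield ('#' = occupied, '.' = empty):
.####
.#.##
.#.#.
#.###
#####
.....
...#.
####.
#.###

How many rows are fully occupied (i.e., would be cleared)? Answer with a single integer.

Check each row:
  row 0: 1 empty cell -> not full
  row 1: 2 empty cells -> not full
  row 2: 3 empty cells -> not full
  row 3: 1 empty cell -> not full
  row 4: 0 empty cells -> FULL (clear)
  row 5: 5 empty cells -> not full
  row 6: 4 empty cells -> not full
  row 7: 1 empty cell -> not full
  row 8: 1 empty cell -> not full
Total rows cleared: 1

Answer: 1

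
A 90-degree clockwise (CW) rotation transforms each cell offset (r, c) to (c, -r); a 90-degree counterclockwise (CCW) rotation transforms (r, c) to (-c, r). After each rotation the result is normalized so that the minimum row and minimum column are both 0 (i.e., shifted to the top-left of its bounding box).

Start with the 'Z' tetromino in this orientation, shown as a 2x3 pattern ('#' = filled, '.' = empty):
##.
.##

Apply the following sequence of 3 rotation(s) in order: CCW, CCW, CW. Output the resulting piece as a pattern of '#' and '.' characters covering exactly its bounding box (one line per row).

Start:
##.
.##
After rotation 1 (CCW):
.#
##
#.
After rotation 2 (CCW):
##.
.##
After rotation 3 (CW):
.#
##
#.

Answer: .#
##
#.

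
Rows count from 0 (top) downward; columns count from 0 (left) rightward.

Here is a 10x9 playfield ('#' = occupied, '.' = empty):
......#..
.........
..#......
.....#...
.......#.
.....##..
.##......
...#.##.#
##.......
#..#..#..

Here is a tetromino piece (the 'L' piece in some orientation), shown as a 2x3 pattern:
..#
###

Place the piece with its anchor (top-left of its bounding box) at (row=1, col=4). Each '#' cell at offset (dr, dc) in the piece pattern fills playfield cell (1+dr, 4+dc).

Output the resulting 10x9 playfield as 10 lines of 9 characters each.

Fill (1+0,4+2) = (1,6)
Fill (1+1,4+0) = (2,4)
Fill (1+1,4+1) = (2,5)
Fill (1+1,4+2) = (2,6)

Answer: ......#..
......#..
..#.###..
.....#...
.......#.
.....##..
.##......
...#.##.#
##.......
#..#..#..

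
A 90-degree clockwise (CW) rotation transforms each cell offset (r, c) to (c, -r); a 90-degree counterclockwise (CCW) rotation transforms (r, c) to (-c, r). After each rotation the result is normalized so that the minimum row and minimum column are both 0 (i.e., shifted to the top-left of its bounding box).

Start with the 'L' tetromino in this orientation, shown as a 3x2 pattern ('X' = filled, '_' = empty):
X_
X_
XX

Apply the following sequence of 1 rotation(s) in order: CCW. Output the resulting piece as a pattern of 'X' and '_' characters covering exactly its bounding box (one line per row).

Answer: __X
XXX

Derivation:
Start:
X_
X_
XX
After rotation 1 (CCW):
__X
XXX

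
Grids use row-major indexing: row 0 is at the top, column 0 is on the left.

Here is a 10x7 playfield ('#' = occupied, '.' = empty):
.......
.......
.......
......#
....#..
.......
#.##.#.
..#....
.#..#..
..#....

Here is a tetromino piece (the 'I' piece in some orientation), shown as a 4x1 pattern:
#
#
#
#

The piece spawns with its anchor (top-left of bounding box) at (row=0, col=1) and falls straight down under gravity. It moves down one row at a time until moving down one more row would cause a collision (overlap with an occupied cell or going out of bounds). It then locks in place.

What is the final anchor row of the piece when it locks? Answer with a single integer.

Spawn at (row=0, col=1). Try each row:
  row 0: fits
  row 1: fits
  row 2: fits
  row 3: fits
  row 4: fits
  row 5: blocked -> lock at row 4

Answer: 4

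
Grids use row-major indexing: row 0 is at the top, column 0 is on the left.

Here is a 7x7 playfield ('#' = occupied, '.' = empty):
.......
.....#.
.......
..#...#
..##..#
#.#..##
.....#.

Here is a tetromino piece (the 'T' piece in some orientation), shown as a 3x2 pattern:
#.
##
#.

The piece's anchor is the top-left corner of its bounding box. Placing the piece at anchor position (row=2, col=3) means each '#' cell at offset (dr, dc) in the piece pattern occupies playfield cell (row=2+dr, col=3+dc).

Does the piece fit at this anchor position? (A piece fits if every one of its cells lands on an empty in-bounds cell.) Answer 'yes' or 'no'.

Answer: no

Derivation:
Check each piece cell at anchor (2, 3):
  offset (0,0) -> (2,3): empty -> OK
  offset (1,0) -> (3,3): empty -> OK
  offset (1,1) -> (3,4): empty -> OK
  offset (2,0) -> (4,3): occupied ('#') -> FAIL
All cells valid: no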